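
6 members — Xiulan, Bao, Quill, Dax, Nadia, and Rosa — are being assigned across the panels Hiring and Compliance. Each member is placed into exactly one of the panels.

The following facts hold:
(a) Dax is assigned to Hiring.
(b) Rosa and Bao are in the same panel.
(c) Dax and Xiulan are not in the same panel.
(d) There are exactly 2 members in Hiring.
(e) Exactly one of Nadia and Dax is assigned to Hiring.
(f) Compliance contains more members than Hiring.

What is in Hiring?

Hiring = {Dax, Quill}

From (a): Dax ∈ Hiring.
(c): Xiulan ∉ Hiring.
(e) (exactly one): Nadia ∉ Hiring.
Only one panel left: Xiulan ∈ Compliance.
Only one panel left: Nadia ∈ Compliance.
Suppose Bao ∈ Hiring: no assignment then satisfies all the clues, so Bao ∉ Hiring.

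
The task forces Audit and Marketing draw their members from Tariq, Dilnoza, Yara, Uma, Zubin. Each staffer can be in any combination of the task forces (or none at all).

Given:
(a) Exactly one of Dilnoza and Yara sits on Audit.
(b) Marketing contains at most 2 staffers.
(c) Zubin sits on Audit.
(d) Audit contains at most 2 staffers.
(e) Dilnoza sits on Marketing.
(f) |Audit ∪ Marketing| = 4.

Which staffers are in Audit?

Audit = {Yara, Zubin}

From (c): Zubin ∈ Audit.
From (e): Dilnoza ∈ Marketing.
Suppose Tariq ∈ Audit: no assignment then satisfies all the clues, so Tariq ∉ Audit.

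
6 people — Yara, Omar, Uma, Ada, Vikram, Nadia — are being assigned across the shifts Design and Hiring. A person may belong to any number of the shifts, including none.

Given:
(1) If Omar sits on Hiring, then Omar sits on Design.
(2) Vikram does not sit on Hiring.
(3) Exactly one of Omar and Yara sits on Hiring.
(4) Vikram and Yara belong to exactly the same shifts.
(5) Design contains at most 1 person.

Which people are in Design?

From (2): Vikram ∉ Hiring.
(4): Yara matches Vikram: Yara ∉ Hiring.
(3) (exactly one): Omar ∈ Hiring.
(1): Omar ∈ Design.
(5): Design already has 1, so the rest are out.

Design = {Omar}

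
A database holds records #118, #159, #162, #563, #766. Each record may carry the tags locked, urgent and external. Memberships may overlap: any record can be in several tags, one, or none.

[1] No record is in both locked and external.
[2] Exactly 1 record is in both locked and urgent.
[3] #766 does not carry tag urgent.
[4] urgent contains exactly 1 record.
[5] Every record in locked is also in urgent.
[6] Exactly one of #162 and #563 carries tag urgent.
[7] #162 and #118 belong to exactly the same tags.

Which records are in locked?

locked = {#563}

From (3): #766 ∉ urgent.
(5) contrapositive: #766 ∉ locked.
Suppose #118 ∈ locked: no assignment then satisfies all the clues, so #118 ∉ locked.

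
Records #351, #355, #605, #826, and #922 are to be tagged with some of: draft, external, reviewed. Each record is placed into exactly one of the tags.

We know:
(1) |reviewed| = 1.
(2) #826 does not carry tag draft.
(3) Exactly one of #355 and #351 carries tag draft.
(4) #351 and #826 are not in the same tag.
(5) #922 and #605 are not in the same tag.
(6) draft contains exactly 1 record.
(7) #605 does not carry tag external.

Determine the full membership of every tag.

draft = {#351}; external = {#355, #826, #922}; reviewed = {#605}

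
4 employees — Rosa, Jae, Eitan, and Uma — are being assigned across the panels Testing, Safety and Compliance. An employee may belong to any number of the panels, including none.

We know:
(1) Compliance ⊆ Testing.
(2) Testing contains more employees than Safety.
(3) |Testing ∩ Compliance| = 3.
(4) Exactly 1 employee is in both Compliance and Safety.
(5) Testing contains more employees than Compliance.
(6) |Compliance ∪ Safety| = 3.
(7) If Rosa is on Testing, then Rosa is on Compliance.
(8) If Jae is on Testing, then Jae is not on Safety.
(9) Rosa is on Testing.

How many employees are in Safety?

From (9): Rosa ∈ Testing.
(7): Rosa ∈ Compliance.
Suppose Jae ∉ Testing: no assignment then satisfies all the clues, so Jae ∈ Testing.

1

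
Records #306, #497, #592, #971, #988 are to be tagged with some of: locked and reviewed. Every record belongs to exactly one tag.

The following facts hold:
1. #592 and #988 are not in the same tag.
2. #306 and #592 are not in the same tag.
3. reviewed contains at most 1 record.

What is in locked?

locked = {#306, #497, #971, #988}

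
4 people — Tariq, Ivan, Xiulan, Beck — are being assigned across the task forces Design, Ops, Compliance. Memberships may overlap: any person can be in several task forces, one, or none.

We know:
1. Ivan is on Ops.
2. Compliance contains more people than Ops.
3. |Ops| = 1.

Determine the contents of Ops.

Ops = {Ivan}

From (1): Ivan ∈ Ops.
(3): Ops already has 1, so the rest are out.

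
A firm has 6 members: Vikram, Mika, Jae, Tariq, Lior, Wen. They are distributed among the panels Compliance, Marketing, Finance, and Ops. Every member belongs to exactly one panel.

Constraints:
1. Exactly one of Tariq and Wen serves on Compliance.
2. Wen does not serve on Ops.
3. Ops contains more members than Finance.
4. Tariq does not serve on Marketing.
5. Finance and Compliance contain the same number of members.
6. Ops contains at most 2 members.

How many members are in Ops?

2

From (2): Wen ∉ Ops.
From (4): Tariq ∉ Marketing.
Suppose Vikram ∈ Compliance: no assignment then satisfies all the clues, so Vikram ∉ Compliance.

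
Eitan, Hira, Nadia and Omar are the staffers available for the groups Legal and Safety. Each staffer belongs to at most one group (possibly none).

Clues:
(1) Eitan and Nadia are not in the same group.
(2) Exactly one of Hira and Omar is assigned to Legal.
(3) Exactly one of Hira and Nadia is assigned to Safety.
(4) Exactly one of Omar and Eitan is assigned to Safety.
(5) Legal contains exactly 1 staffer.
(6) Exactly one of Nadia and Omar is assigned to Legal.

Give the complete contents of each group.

Legal = {Omar}; Safety = {Eitan, Hira}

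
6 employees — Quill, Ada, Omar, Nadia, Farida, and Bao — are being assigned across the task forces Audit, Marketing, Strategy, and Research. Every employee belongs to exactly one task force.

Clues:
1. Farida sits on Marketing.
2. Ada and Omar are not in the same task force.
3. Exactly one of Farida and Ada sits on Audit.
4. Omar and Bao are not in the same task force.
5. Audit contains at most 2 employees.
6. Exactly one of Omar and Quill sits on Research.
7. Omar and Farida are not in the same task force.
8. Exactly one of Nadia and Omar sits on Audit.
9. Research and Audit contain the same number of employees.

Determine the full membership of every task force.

Audit = {Ada, Nadia}; Marketing = {Farida}; Strategy = {Omar}; Research = {Bao, Quill}

From (1): Farida ∈ Marketing.
(3) (exactly one): Ada ∈ Audit.
(7): Omar ∉ Marketing.
(2): Omar ∉ Audit.
(8) (exactly one): Nadia ∈ Audit.
(5): Audit already has 2, so the rest are out.
Suppose Quill ∈ Marketing: no assignment then satisfies all the clues, so Quill ∉ Marketing.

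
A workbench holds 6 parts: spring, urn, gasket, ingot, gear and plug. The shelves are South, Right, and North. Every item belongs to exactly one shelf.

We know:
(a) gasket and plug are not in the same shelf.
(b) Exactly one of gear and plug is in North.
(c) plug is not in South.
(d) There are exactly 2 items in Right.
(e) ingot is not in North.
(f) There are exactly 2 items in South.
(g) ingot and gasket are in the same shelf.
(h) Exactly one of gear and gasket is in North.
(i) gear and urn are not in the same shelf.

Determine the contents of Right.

From (c): plug ∉ South.
From (e): ingot ∉ North.
(g): gasket matches ingot: gasket ∉ North.
(h) (exactly one): gear ∈ North.
(i): urn ∉ North.
(b) (exactly one): plug ∉ North.
Only one shelf left: plug ∈ Right.
(a): gasket ∉ Right.
(g): ingot matches gasket: ingot ∉ Right.
Only one shelf left: gasket ∈ South.
Only one shelf left: ingot ∈ South.
Only one shelf left: spring ∈ North.

Right = {plug, urn}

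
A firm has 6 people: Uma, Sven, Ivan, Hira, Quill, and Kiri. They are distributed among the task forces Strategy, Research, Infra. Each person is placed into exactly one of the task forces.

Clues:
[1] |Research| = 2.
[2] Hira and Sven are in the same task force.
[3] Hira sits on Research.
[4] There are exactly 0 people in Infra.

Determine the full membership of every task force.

Strategy = {Ivan, Kiri, Quill, Uma}; Research = {Hira, Sven}; Infra = {}

From (3): Hira ∈ Research.
(2): Sven matches Hira: Sven ∉ Strategy.
(2): Sven matches Hira: Sven ∈ Research.
(4): Infra already has 0, so the rest are out.
(1): Research already has 2, so the rest are out.
Only one task force left: Uma ∈ Strategy.
Only one task force left: Ivan ∈ Strategy.
Only one task force left: Quill ∈ Strategy.
Only one task force left: Kiri ∈ Strategy.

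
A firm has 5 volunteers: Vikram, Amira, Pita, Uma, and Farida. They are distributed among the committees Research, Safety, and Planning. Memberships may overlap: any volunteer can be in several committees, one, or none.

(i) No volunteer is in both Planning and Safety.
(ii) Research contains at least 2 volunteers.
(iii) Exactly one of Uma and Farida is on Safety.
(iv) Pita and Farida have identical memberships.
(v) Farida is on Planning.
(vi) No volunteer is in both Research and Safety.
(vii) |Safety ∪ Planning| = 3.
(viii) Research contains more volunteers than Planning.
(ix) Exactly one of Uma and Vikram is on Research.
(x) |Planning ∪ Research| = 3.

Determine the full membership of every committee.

Research = {Farida, Pita, Vikram}; Safety = {Uma}; Planning = {Farida, Pita}

From (v): Farida ∈ Planning.
(i) (disjoint): Farida ∉ Safety.
(iii) (exactly one): Uma ∈ Safety.
(iv): Pita matches Farida: Pita ∉ Safety.
(iv): Pita matches Farida: Pita ∈ Planning.
(vi) (disjoint): Uma ∉ Research.
(ix) (exactly one): Vikram ∈ Research.
(i) (disjoint): Uma ∉ Planning.
(vi) (disjoint): Vikram ∉ Safety.
Suppose Vikram ∈ Planning: no assignment then satisfies all the clues, so Vikram ∉ Planning.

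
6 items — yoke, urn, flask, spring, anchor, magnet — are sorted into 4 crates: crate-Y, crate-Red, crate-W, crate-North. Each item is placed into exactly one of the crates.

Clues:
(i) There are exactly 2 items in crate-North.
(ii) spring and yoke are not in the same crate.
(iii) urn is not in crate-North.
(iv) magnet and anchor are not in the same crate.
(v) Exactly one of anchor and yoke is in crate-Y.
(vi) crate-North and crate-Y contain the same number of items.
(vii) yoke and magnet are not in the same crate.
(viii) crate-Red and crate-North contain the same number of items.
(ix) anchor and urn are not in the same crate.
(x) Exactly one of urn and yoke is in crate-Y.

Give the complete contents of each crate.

crate-Y = {flask, yoke}; crate-Red = {magnet, urn}; crate-W = {}; crate-North = {anchor, spring}

From (iii): urn ∉ crate-North.
Suppose yoke ∉ crate-Y: no assignment then satisfies all the clues, so yoke ∈ crate-Y.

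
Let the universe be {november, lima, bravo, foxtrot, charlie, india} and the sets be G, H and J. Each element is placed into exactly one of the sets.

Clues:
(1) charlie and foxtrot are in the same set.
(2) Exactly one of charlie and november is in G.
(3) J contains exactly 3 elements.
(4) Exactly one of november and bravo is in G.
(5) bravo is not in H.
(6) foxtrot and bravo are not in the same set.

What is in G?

From (5): bravo ∉ H.
Suppose november ∉ G: no assignment then satisfies all the clues, so november ∈ G.

G = {november}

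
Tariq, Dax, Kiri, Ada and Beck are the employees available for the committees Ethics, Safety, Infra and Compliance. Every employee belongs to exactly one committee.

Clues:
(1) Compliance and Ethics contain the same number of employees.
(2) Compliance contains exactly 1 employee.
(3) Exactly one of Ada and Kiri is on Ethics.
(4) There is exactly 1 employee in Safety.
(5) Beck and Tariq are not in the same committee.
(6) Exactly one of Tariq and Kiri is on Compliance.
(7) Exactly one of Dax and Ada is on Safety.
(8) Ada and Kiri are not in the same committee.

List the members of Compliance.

Compliance = {Tariq}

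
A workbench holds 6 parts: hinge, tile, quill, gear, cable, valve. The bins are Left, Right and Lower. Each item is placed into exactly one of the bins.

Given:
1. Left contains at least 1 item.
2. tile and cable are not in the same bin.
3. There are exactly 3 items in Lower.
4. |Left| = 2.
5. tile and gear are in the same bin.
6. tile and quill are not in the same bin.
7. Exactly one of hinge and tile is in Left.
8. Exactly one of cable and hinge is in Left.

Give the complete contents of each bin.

Left = {hinge, quill}; Right = {cable}; Lower = {gear, tile, valve}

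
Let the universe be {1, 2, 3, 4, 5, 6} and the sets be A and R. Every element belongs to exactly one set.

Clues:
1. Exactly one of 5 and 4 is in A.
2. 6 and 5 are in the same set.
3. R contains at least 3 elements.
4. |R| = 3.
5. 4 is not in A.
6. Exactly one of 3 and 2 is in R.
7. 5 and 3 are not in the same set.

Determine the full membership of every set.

A = {2, 5, 6}; R = {1, 3, 4}

From (5): 4 ∉ A.
(1) (exactly one): 5 ∈ A.
(2): 6 matches 5: 6 ∈ A.
(7): 3 ∉ A.
Only one set left: 3 ∈ R.
Only one set left: 4 ∈ R.
(6) (exactly one): 2 ∉ R.
Only one set left: 2 ∈ A.
(3): only 3 candidates remain for R, so all are in.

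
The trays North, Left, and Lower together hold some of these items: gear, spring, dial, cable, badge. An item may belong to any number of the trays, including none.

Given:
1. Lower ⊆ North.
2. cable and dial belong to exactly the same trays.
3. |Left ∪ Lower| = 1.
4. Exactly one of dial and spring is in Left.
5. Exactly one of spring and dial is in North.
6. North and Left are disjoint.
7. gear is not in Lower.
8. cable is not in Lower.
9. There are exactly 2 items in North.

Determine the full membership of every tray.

North = {cable, dial}; Left = {spring}; Lower = {}

From (7): gear ∉ Lower.
From (8): cable ∉ Lower.
(2): dial matches cable: dial ∉ Lower.
Suppose gear ∈ North: no assignment then satisfies all the clues, so gear ∉ North.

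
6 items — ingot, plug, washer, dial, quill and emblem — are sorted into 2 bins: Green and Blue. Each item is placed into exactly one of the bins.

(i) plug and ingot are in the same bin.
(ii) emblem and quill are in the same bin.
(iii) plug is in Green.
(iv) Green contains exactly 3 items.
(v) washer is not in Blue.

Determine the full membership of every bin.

Green = {ingot, plug, washer}; Blue = {dial, emblem, quill}

From (iii): plug ∈ Green.
From (v): washer ∉ Blue.
(i): ingot matches plug: ingot ∈ Green.
Only one bin left: washer ∈ Green.
(iv): Green already has 3, so the rest are out.
Only one bin left: dial ∈ Blue.
Only one bin left: quill ∈ Blue.
Only one bin left: emblem ∈ Blue.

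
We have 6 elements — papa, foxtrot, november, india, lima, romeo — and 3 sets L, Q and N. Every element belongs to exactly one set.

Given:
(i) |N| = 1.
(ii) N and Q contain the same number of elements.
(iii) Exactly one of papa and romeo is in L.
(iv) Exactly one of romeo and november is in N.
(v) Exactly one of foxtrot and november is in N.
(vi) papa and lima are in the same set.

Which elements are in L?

L = {foxtrot, india, lima, papa}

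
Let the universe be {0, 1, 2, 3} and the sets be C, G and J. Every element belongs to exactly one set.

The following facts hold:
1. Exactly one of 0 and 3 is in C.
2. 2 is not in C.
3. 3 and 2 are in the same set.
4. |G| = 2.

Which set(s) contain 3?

From (2): 2 ∉ C.
(3): 3 matches 2: 3 ∉ C.
(1) (exactly one): 0 ∈ C.
Suppose 3 ∉ G: no assignment then satisfies all the clues, so 3 ∈ G.

3: G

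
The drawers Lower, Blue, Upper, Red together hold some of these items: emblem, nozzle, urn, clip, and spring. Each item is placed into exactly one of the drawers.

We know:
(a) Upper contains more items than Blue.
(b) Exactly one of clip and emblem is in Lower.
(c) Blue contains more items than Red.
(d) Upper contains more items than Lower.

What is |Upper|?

3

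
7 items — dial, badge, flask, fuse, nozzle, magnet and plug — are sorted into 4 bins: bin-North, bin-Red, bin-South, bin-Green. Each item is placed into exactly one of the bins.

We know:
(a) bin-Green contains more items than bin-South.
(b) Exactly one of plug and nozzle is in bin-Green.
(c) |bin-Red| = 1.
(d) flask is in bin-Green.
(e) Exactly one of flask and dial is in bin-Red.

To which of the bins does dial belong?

dial: bin-Red

From (d): flask ∈ bin-Green.
(e) (exactly one): dial ∈ bin-Red.
(c): bin-Red already has 1, so the rest are out.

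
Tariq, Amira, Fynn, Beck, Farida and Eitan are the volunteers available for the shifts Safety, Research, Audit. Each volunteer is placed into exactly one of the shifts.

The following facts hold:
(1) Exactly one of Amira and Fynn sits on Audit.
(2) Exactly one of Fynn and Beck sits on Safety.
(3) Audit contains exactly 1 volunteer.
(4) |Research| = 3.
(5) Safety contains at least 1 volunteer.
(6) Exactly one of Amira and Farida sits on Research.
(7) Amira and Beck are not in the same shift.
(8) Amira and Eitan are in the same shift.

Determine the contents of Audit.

Audit = {Fynn}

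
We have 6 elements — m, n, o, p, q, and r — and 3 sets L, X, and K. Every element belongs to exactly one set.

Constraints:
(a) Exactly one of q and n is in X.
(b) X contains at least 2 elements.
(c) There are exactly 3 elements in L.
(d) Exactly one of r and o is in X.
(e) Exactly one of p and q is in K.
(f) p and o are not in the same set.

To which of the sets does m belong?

m: L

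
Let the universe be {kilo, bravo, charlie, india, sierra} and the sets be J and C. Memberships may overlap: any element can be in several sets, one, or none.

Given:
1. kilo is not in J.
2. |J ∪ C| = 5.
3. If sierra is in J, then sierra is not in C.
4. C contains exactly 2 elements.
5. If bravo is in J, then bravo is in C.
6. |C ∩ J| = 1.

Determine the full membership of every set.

J = {bravo, charlie, india, sierra}; C = {bravo, kilo}

From (1): kilo ∉ J.
Suppose kilo ∉ C: no assignment then satisfies all the clues, so kilo ∈ C.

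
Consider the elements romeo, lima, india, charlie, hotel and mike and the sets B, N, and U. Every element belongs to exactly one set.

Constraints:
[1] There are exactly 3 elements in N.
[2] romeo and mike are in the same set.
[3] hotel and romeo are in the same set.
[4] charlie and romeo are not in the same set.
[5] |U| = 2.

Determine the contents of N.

N = {hotel, mike, romeo}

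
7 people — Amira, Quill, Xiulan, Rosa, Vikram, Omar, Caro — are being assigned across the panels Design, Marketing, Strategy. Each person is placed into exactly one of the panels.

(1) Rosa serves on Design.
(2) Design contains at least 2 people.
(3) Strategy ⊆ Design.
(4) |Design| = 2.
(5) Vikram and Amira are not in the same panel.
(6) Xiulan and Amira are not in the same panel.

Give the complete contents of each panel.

Design = {Amira, Rosa}; Marketing = {Caro, Omar, Quill, Vikram, Xiulan}; Strategy = {}

From (1): Rosa ∈ Design.
Suppose Amira ∉ Design: no assignment then satisfies all the clues, so Amira ∈ Design.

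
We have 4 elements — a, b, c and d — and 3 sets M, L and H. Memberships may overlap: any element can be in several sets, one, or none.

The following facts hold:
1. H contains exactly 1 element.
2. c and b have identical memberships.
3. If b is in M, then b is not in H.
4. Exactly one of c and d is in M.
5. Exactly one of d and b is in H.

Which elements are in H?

H = {d}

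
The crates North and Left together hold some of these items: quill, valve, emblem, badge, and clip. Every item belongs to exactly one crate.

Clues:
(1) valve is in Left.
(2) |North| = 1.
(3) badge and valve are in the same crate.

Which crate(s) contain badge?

From (1): valve ∈ Left.
(3): badge matches valve: badge ∉ North.
(3): badge matches valve: badge ∈ Left.

badge: Left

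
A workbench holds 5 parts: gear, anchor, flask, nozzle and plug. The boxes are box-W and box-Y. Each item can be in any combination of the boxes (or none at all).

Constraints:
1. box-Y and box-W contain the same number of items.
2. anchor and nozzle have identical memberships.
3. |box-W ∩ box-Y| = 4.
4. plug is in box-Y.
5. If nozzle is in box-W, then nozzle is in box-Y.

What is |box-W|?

From (4): plug ∈ box-Y.
Suppose anchor ∉ box-W: no assignment then satisfies all the clues, so anchor ∈ box-W.

4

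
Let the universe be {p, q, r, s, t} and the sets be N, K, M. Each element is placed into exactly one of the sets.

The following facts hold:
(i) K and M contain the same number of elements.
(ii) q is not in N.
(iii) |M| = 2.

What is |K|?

2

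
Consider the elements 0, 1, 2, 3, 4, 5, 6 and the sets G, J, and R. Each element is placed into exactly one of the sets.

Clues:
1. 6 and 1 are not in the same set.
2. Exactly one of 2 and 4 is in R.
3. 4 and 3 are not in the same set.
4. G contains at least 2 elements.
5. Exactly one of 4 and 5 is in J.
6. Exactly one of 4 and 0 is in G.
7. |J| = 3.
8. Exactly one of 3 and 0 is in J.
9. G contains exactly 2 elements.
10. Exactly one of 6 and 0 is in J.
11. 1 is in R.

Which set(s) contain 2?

From (11): 1 ∈ R.
(1): 6 ∉ R.
Suppose 2 ∉ G: no assignment then satisfies all the clues, so 2 ∈ G.

2: G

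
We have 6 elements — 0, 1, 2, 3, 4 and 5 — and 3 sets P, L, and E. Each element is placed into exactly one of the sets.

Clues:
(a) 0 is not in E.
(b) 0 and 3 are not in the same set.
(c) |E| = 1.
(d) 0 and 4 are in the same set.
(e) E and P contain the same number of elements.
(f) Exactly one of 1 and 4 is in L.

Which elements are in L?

L = {0, 2, 4, 5}

From (a): 0 ∉ E.
(d): 4 matches 0: 4 ∉ E.
Suppose 0 ∉ L: no assignment then satisfies all the clues, so 0 ∈ L.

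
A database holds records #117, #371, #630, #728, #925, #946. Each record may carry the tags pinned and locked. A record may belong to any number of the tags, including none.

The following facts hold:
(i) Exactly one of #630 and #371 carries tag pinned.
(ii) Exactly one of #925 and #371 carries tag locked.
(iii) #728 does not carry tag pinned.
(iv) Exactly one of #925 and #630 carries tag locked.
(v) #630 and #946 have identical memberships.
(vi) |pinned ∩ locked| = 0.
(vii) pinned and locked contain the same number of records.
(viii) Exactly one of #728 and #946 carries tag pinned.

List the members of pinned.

pinned = {#630, #946}

From (iii): #728 ∉ pinned.
(viii) (exactly one): #946 ∈ pinned.
(v): #630 matches #946: #630 ∈ pinned.
(i) (exactly one): #371 ∉ pinned.
Suppose #117 ∈ pinned: no assignment then satisfies all the clues, so #117 ∉ pinned.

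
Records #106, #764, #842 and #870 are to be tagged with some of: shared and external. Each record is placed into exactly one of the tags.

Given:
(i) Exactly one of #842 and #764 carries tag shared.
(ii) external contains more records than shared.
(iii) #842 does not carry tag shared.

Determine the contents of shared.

shared = {#764}

From (iii): #842 ∉ shared.
(i) (exactly one): #764 ∈ shared.
Only one tag left: #842 ∈ external.
Suppose #106 ∈ shared: no assignment then satisfies all the clues, so #106 ∉ shared.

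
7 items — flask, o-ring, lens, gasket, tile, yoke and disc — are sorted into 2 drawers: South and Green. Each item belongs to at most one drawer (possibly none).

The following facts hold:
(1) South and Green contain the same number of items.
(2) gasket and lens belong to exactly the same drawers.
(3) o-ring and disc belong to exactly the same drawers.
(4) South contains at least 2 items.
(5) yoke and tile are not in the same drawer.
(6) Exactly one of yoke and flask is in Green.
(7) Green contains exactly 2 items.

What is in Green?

Green = {flask, tile}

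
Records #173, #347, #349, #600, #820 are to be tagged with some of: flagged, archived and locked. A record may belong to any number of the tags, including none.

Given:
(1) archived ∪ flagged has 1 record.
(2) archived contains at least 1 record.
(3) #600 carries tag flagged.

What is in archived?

From (3): #600 ∈ flagged.
Suppose #173 ∈ archived: no assignment then satisfies all the clues, so #173 ∉ archived.

archived = {#600}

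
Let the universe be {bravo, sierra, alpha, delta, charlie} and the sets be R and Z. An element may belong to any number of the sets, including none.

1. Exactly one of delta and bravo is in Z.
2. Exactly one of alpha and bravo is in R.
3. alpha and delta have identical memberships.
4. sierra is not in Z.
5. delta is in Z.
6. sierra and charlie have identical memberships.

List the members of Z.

From (4): sierra ∉ Z.
From (5): delta ∈ Z.
(1) (exactly one): bravo ∉ Z.
(3): alpha matches delta: alpha ∈ Z.
(6): charlie matches sierra: charlie ∉ Z.

Z = {alpha, delta}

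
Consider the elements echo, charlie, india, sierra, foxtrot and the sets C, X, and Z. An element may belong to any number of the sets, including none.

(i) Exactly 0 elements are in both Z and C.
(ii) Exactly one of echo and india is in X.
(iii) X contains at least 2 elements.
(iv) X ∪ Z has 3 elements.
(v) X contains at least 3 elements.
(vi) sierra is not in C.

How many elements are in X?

3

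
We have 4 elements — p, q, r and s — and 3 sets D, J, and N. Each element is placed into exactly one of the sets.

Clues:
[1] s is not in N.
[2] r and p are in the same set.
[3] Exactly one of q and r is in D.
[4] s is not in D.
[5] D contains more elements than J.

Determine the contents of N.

N = {q}

From (1): s ∉ N.
From (4): s ∉ D.
Only one set left: s ∈ J.
Suppose p ∈ N: no assignment then satisfies all the clues, so p ∉ N.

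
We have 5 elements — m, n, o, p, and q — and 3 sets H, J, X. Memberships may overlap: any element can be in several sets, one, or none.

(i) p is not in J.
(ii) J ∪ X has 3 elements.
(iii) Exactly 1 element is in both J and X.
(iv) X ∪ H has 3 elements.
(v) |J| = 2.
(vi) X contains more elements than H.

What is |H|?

1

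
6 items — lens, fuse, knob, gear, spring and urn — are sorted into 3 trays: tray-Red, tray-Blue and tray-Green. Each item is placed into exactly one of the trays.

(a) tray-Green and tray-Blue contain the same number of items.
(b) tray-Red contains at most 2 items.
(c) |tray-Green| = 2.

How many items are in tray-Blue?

2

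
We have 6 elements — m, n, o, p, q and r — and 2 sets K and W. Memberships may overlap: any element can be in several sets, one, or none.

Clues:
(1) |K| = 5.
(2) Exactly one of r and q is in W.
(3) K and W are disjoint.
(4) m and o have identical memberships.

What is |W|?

1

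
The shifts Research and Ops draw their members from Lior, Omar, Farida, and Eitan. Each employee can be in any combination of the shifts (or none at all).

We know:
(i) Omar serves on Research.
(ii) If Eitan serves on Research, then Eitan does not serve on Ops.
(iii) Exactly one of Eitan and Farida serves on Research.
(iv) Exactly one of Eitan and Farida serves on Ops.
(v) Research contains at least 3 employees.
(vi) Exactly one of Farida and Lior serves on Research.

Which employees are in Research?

Research = {Eitan, Lior, Omar}

From (i): Omar ∈ Research.
Suppose Lior ∉ Research: no assignment then satisfies all the clues, so Lior ∈ Research.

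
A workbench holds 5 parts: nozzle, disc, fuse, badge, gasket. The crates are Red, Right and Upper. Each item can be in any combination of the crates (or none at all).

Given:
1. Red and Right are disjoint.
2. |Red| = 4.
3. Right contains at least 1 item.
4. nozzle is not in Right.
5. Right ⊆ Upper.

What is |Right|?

From (4): nozzle ∉ Right.
Suppose nozzle ∉ Red: no assignment then satisfies all the clues, so nozzle ∈ Red.

1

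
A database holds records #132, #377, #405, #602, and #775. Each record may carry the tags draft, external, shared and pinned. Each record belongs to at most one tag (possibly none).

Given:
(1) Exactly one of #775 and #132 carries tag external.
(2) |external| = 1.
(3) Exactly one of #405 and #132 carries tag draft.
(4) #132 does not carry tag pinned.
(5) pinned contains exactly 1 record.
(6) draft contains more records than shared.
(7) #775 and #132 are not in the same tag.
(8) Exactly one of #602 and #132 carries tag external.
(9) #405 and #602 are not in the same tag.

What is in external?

external = {#132}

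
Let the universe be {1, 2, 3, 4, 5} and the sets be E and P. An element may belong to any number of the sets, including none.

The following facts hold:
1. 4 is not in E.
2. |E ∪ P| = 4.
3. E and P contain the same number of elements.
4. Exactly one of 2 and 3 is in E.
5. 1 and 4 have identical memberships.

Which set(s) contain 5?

5: E

From (1): 4 ∉ E.
(5): 1 matches 4: 1 ∉ E.
Suppose 5 ∉ E: no assignment then satisfies all the clues, so 5 ∈ E.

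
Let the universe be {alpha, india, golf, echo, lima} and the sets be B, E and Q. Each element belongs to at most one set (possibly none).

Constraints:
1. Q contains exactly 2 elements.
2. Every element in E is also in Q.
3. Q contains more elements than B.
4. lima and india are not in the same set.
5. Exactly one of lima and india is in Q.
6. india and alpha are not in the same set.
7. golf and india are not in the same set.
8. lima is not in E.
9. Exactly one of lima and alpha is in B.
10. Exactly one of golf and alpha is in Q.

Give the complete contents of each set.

B = {alpha}; E = {}; Q = {golf, lima}

From (8): lima ∉ E.
Suppose alpha ∉ B: no assignment then satisfies all the clues, so alpha ∈ B.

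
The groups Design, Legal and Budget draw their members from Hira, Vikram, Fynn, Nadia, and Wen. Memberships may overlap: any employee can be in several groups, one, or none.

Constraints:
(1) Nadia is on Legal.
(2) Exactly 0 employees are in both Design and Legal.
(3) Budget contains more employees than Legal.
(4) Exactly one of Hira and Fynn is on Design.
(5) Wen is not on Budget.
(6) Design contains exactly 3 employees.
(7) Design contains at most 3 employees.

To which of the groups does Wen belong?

Wen: Design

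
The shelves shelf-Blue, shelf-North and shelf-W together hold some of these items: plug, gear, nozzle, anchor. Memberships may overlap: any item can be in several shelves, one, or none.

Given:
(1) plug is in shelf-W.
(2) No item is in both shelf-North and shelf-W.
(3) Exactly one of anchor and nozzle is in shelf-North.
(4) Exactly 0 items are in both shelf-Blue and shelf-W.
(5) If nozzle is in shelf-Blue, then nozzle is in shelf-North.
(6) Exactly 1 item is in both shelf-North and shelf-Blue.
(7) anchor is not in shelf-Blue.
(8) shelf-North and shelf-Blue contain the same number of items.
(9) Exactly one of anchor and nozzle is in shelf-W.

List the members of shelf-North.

shelf-North = {nozzle}

From (1): plug ∈ shelf-W.
From (7): anchor ∉ shelf-Blue.
(2) (disjoint): plug ∉ shelf-North.
Suppose gear ∈ shelf-North: no assignment then satisfies all the clues, so gear ∉ shelf-North.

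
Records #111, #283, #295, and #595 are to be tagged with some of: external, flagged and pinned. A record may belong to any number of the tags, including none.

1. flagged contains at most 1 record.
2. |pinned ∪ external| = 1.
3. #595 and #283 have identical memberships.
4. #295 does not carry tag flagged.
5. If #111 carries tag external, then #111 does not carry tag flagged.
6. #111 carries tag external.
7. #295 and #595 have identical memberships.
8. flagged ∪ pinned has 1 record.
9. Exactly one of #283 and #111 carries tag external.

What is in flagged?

From (4): #295 ∉ flagged.
From (6): #111 ∈ external.
(5): #111 ∉ flagged.
(7): #595 matches #295: #595 ∉ flagged.
(9) (exactly one): #283 ∉ external.
(3): #595 matches #283: #595 ∉ external.
(3): #283 matches #595: #283 ∉ flagged.
(7): #295 matches #595: #295 ∉ external.

flagged = {}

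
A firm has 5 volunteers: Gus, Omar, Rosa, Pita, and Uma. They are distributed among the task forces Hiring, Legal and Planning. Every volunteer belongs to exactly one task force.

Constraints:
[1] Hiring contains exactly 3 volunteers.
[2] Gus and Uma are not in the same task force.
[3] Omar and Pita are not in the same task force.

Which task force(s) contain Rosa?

Rosa: Hiring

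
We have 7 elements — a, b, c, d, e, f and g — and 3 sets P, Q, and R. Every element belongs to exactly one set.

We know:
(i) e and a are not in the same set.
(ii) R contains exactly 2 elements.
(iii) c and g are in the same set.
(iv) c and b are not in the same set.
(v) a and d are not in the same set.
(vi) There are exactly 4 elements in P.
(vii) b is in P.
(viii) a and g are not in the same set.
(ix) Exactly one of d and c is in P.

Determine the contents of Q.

Q = {a}

From (vii): b ∈ P.
(iv): c ∉ P.
(ix) (exactly one): d ∈ P.
(iii): g matches c: g ∉ P.
(v): a ∉ P.
(vi): only 4 candidates remain for P, so all are in.
Suppose a ∉ Q: no assignment then satisfies all the clues, so a ∈ Q.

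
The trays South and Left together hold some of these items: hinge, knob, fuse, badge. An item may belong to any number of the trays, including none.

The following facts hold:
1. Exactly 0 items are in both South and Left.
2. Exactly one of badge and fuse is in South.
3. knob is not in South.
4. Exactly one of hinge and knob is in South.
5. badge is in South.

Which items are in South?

South = {badge, hinge}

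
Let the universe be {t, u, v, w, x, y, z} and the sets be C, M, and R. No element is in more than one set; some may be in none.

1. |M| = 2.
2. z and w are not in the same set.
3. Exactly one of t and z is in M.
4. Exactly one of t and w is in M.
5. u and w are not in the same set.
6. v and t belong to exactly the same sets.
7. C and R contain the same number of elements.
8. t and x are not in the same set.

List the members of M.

M = {t, v}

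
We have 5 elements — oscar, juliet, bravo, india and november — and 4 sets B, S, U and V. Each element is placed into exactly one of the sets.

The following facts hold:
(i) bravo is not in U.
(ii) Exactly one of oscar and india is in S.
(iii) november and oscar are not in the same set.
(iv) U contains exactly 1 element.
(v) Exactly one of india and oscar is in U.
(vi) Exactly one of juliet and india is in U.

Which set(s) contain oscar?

From (i): bravo ∉ U.
Suppose oscar ∈ B: no assignment then satisfies all the clues, so oscar ∉ B.

oscar: S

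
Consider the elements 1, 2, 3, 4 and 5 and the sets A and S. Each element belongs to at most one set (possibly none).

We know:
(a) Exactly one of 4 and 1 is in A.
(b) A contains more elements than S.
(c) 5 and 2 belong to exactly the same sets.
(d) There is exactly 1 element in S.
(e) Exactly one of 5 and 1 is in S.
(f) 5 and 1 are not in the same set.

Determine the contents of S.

S = {1}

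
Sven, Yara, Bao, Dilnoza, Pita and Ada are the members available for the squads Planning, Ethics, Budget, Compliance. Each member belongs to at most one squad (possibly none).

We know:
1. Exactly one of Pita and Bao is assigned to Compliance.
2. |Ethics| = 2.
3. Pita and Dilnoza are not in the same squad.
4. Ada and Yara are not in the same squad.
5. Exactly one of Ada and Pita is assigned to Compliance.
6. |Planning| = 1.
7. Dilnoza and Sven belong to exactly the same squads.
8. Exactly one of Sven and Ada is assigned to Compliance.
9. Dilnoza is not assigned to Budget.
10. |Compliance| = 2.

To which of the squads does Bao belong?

From (9): Dilnoza ∉ Budget.
(7): Sven matches Dilnoza: Sven ∉ Budget.
Suppose Bao ∈ Planning: no assignment then satisfies all the clues, so Bao ∉ Planning.

Bao: Compliance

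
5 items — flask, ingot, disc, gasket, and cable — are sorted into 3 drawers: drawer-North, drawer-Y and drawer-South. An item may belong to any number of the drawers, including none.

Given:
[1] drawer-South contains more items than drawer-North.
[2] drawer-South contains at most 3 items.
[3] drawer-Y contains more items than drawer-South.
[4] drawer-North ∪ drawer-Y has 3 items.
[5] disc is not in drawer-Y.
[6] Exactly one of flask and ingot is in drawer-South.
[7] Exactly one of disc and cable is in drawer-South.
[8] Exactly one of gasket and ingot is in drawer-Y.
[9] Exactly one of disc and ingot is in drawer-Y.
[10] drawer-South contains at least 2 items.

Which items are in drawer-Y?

drawer-Y = {cable, flask, ingot}

From (5): disc ∉ drawer-Y.
(9) (exactly one): ingot ∈ drawer-Y.
(8) (exactly one): gasket ∉ drawer-Y.
Suppose flask ∉ drawer-Y: no assignment then satisfies all the clues, so flask ∈ drawer-Y.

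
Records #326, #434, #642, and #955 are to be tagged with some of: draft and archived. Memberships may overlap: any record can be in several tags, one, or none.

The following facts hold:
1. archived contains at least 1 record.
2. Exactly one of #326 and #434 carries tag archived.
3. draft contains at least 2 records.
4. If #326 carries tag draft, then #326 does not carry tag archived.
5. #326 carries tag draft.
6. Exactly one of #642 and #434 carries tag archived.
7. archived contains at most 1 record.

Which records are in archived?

From (5): #326 ∈ draft.
(4): #326 ∉ archived.
(2) (exactly one): #434 ∈ archived.
(6) (exactly one): #642 ∉ archived.
(7): archived already has 1, so the rest are out.

archived = {#434}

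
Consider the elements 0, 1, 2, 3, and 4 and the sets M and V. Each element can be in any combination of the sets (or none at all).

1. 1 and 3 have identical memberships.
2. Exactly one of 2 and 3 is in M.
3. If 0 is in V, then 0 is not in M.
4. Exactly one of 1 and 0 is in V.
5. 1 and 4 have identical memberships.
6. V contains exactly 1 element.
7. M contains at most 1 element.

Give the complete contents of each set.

M = {2}; V = {0}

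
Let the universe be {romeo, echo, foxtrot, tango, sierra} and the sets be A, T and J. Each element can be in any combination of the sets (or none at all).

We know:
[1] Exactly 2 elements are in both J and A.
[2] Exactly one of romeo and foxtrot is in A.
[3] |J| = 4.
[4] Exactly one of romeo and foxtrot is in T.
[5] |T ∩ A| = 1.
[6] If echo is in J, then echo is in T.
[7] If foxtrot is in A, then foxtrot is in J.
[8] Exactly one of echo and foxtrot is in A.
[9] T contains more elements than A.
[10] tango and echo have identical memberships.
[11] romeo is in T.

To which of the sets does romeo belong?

romeo: T

From (11): romeo ∈ T.
(4) (exactly one): foxtrot ∉ T.
Suppose romeo ∈ A: no assignment then satisfies all the clues, so romeo ∉ A.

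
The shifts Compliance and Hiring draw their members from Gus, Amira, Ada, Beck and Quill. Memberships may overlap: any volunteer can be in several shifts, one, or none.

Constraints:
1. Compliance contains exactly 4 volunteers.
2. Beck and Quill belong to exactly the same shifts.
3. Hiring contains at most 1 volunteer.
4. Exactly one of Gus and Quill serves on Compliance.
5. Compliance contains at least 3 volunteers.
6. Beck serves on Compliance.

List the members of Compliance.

Compliance = {Ada, Amira, Beck, Quill}

From (6): Beck ∈ Compliance.
(2): Quill matches Beck: Quill ∈ Compliance.
(4) (exactly one): Gus ∉ Compliance.
(1): only 4 candidates remain for Compliance, so all are in.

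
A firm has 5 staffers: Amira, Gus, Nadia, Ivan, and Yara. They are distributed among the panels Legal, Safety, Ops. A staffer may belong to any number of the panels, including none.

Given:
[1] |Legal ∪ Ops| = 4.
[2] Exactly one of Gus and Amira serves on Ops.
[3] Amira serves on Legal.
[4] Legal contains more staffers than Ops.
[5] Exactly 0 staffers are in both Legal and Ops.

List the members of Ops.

Ops = {Gus}

From (3): Amira ∈ Legal.
Suppose Amira ∈ Ops: no assignment then satisfies all the clues, so Amira ∉ Ops.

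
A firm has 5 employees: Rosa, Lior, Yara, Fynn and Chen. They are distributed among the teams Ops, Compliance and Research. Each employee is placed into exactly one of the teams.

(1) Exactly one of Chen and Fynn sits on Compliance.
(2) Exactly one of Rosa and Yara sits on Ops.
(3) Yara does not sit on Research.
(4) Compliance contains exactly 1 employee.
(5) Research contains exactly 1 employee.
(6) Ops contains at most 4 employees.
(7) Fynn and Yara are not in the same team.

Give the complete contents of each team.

Ops = {Chen, Lior, Yara}; Compliance = {Fynn}; Research = {Rosa}

From (3): Yara ∉ Research.
Suppose Rosa ∈ Ops: no assignment then satisfies all the clues, so Rosa ∉ Ops.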